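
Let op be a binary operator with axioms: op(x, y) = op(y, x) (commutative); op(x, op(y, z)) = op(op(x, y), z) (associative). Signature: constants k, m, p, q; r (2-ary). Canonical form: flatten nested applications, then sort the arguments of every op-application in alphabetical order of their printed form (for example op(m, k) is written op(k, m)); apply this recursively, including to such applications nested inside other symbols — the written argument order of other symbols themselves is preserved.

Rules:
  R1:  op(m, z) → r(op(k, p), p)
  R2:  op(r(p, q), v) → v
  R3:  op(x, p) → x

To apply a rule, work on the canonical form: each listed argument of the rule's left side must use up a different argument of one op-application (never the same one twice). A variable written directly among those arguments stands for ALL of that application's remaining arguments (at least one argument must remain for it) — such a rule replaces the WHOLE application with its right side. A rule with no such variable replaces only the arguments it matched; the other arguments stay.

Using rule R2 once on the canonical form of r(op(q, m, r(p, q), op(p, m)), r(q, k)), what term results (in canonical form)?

Answer: r(op(m, m, p, q), r(q, k))

Derivation:
Canonical form:  r(op(m, m, p, q, r(p, q)), r(q, k))
Apply R2:  consuming r(p, q);  v := op(m, m, p, q)
The variable takes the whole remainder — replace the entire application.
New term:  r(op(m, m, p, q), r(q, k))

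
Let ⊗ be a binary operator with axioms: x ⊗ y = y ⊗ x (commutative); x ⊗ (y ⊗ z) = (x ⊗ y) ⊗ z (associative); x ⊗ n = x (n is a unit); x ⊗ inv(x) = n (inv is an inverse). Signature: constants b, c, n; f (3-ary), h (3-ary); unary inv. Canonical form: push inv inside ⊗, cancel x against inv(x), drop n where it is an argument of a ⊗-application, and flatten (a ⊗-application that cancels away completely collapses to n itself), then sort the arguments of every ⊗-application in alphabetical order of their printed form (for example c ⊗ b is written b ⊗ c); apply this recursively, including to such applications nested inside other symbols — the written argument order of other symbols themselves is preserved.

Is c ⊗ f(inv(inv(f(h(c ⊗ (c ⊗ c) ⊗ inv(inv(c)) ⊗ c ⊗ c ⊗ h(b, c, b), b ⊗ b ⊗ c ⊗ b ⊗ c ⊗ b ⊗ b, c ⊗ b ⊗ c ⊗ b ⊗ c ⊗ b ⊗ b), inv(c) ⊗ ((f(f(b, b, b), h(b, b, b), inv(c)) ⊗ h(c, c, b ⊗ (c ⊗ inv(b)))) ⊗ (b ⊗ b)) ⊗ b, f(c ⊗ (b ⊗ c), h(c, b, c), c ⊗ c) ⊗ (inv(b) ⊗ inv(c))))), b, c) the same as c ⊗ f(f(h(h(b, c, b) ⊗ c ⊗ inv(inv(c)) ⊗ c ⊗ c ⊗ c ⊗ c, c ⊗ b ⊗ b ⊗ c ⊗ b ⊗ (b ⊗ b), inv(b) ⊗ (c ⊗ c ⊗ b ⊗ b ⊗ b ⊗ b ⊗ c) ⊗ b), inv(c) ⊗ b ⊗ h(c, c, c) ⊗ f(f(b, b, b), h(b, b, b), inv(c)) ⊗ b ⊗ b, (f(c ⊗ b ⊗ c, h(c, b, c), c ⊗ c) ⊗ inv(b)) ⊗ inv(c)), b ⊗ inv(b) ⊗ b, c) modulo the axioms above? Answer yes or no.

Left:  c ⊗ f(inv(inv(f(h(c ⊗ (c ⊗ c) ⊗ inv(inv(c)) ⊗ c ⊗ c ⊗ h(b, c, b), b ⊗ b ⊗ c ⊗ b ⊗ c ⊗ b ⊗ b, c ⊗ b ⊗ c ⊗ b ⊗ c ⊗ b ⊗ b), inv(c) ⊗ ((f(f(b, b, b), h(b, b, b), inv(c)) ⊗ h(c, c, b ⊗ (c ⊗ inv(b)))) ⊗ (b ⊗ b)) ⊗ b, f(c ⊗ (b ⊗ c), h(c, b, c), c ⊗ c) ⊗ (inv(b) ⊗ inv(c))))), b, c)
  Push inv inside:  distribute inv over ⊗ and collapse double inv
  Collect:  c ⊗ f(f(h(c ⊗ c ⊗ c ⊗ c ⊗ c ⊗ c ⊗ h(b, c, b), b ⊗ b ⊗ b ⊗ b ⊗ b ⊗ c ⊗ c, b ⊗ b ⊗ b ⊗ b ⊗ c ⊗ c ⊗ c), b ⊗ b ⊗ b ⊗ f(f(b, b, b), h(b, b, b), inv(c)) ⊗ h(c, c, c) ⊗ inv(c), f(b ⊗ c ⊗ c, h(c, b, c), c ⊗ c) ⊗ inv(b) ⊗ inv(c)), b, c)
Right:  c ⊗ f(f(h(h(b, c, b) ⊗ c ⊗ inv(inv(c)) ⊗ c ⊗ c ⊗ c ⊗ c, c ⊗ b ⊗ b ⊗ c ⊗ b ⊗ (b ⊗ b), inv(b) ⊗ (c ⊗ c ⊗ b ⊗ b ⊗ b ⊗ b ⊗ c) ⊗ b), inv(c) ⊗ b ⊗ h(c, c, c) ⊗ f(f(b, b, b), h(b, b, b), inv(c)) ⊗ b ⊗ b, (f(c ⊗ b ⊗ c, h(c, b, c), c ⊗ c) ⊗ inv(b)) ⊗ inv(c)), b ⊗ inv(b) ⊗ b, c)
  Push inv inside:  distribute inv over ⊗ and collapse double inv
  Combine occurrences:  c ⊗ f(f(h(c ⊗ c ⊗ c ⊗ c ⊗ c ⊗ c ⊗ h(b, c, b), b ⊗ b ⊗ b ⊗ b ⊗ b ⊗ c ⊗ c, b ⊗ b ⊗ b ⊗ b ⊗ c ⊗ c ⊗ c), b ⊗ b ⊗ b ⊗ f(f(b, b, b), h(b, b, b), inv(c)) ⊗ h(c, c, c) ⊗ inv(c), f(b ⊗ c ⊗ c, h(c, b, c), c ⊗ c) ⊗ inv(b) ⊗ inv(c)), b, c)

Answer: yes — both canonical forms are c ⊗ f(f(h(c ⊗ c ⊗ c ⊗ c ⊗ c ⊗ c ⊗ h(b, c, b), b ⊗ b ⊗ b ⊗ b ⊗ b ⊗ c ⊗ c, b ⊗ b ⊗ b ⊗ b ⊗ c ⊗ c ⊗ c), b ⊗ b ⊗ b ⊗ f(f(b, b, b), h(b, b, b), inv(c)) ⊗ h(c, c, c) ⊗ inv(c), f(b ⊗ c ⊗ c, h(c, b, c), c ⊗ c) ⊗ inv(b) ⊗ inv(c)), b, c)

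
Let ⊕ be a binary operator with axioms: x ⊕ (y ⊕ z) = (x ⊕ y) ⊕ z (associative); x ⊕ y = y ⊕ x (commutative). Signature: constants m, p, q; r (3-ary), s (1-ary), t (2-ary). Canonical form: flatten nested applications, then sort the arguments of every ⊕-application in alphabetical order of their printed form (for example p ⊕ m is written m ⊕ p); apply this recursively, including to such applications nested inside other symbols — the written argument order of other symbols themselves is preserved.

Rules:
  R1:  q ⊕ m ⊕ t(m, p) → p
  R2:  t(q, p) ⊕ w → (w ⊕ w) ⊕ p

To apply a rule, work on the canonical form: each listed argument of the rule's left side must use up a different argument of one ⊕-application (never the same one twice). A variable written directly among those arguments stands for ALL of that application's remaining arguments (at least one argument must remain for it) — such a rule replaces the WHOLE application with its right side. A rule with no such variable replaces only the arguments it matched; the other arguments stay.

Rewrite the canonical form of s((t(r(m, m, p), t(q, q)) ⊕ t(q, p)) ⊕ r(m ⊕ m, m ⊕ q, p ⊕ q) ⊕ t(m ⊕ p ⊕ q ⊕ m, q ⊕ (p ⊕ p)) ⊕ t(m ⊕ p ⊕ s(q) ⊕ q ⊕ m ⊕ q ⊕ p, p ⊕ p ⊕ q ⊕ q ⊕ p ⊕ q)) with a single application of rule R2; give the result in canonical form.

Answer: s(p ⊕ r(m ⊕ m, m ⊕ q, p ⊕ q) ⊕ r(m ⊕ m, m ⊕ q, p ⊕ q) ⊕ t(m ⊕ m ⊕ p ⊕ p ⊕ q ⊕ q ⊕ s(q), p ⊕ p ⊕ p ⊕ q ⊕ q ⊕ q) ⊕ t(m ⊕ m ⊕ p ⊕ p ⊕ q ⊕ q ⊕ s(q), p ⊕ p ⊕ p ⊕ q ⊕ q ⊕ q) ⊕ t(m ⊕ m ⊕ p ⊕ q, p ⊕ p ⊕ q) ⊕ t(m ⊕ m ⊕ p ⊕ q, p ⊕ p ⊕ q) ⊕ t(r(m, m, p), t(q, q)) ⊕ t(r(m, m, p), t(q, q)))

Derivation:
Canonical form:  s(r(m ⊕ m, m ⊕ q, p ⊕ q) ⊕ t(m ⊕ m ⊕ p ⊕ p ⊕ q ⊕ q ⊕ s(q), p ⊕ p ⊕ p ⊕ q ⊕ q ⊕ q) ⊕ t(m ⊕ m ⊕ p ⊕ q, p ⊕ p ⊕ q) ⊕ t(q, p) ⊕ t(r(m, m, p), t(q, q)))
Apply R2:  consuming t(q, p);  w := r(m ⊕ m, m ⊕ q, p ⊕ q) ⊕ t(m ⊕ m ⊕ p ⊕ p ⊕ q ⊕ q ⊕ s(q), p ⊕ p ⊕ p ⊕ q ⊕ q ⊕ q) ⊕ t(m ⊕ m ⊕ p ⊕ q, p ⊕ p ⊕ q) ⊕ t(r(m, m, p), t(q, q))
The variable takes the whole remainder — replace the entire application.
Result:  s(p ⊕ r(m ⊕ m, m ⊕ q, p ⊕ q) ⊕ r(m ⊕ m, m ⊕ q, p ⊕ q) ⊕ t(m ⊕ m ⊕ p ⊕ p ⊕ q ⊕ q ⊕ s(q), p ⊕ p ⊕ p ⊕ q ⊕ q ⊕ q) ⊕ t(m ⊕ m ⊕ p ⊕ p ⊕ q ⊕ q ⊕ s(q), p ⊕ p ⊕ p ⊕ q ⊕ q ⊕ q) ⊕ t(m ⊕ m ⊕ p ⊕ q, p ⊕ p ⊕ q) ⊕ t(m ⊕ m ⊕ p ⊕ q, p ⊕ p ⊕ q) ⊕ t(r(m, m, p), t(q, q)) ⊕ t(r(m, m, p), t(q, q)))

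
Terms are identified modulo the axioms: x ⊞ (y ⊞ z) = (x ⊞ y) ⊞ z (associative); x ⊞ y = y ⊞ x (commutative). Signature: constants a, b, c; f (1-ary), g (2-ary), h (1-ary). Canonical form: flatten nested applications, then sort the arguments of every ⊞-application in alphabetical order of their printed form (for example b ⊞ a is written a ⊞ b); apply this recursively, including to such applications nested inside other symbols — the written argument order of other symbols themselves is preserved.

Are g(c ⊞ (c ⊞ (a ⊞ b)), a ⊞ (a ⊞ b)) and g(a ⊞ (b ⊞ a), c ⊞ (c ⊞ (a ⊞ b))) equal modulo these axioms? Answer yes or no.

Answer: no — g(a ⊞ b ⊞ c ⊞ c, a ⊞ a ⊞ b) vs g(a ⊞ a ⊞ b, a ⊞ b ⊞ c ⊞ c)

Derivation:
Left:  g(c ⊞ (c ⊞ (a ⊞ b)), a ⊞ (a ⊞ b))
  Descend into:  c ⊞ (c ⊞ (a ⊞ b))
  Un-nest:  c ⊞ c ⊞ a ⊞ b
  Order the arguments:  a ⊞ b ⊞ c ⊞ c
  Put back:  g(a ⊞ b ⊞ c ⊞ c, a ⊞ a ⊞ b)
Right:  g(a ⊞ (b ⊞ a), c ⊞ (c ⊞ (a ⊞ b)))
  Focus inside:  c ⊞ (c ⊞ (a ⊞ b))
  Flatten:  c ⊞ c ⊞ a ⊞ b
  Sort arguments:  a ⊞ b ⊞ c ⊞ c
  Reassemble:  g(a ⊞ a ⊞ b, a ⊞ b ⊞ c ⊞ c)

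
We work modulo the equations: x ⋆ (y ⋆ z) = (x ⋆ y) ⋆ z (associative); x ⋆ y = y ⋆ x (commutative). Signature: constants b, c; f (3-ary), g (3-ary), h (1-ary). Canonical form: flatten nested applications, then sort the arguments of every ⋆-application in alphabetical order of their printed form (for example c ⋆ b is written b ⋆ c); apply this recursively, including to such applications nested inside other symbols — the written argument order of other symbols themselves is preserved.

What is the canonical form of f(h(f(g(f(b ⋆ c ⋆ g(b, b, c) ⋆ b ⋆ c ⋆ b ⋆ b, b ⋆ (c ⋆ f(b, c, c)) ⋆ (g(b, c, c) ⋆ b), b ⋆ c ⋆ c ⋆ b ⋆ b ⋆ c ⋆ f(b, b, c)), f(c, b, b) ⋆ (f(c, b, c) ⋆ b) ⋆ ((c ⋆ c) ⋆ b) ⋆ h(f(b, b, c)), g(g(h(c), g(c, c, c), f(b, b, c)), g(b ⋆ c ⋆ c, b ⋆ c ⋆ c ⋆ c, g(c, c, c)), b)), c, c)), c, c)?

Focus inside:  f(c, b, b) ⋆ (f(c, b, c) ⋆ b) ⋆ ((c ⋆ c) ⋆ b) ⋆ h(f(b, b, c))
Un-nest:  f(c, b, b) ⋆ f(c, b, c) ⋆ b ⋆ c ⋆ c ⋆ b ⋆ h(f(b, b, c))
Sort:  b ⋆ b ⋆ c ⋆ c ⋆ f(c, b, b) ⋆ f(c, b, c) ⋆ h(f(b, b, c))
Reassemble:  f(h(f(g(f(b ⋆ b ⋆ b ⋆ b ⋆ c ⋆ c ⋆ g(b, b, c), b ⋆ b ⋆ c ⋆ f(b, c, c) ⋆ g(b, c, c), b ⋆ b ⋆ b ⋆ c ⋆ c ⋆ c ⋆ f(b, b, c)), b ⋆ b ⋆ c ⋆ c ⋆ f(c, b, b) ⋆ f(c, b, c) ⋆ h(f(b, b, c)), g(g(h(c), g(c, c, c), f(b, b, c)), g(b ⋆ c ⋆ c, b ⋆ c ⋆ c ⋆ c, g(c, c, c)), b)), c, c)), c, c)

Answer: f(h(f(g(f(b ⋆ b ⋆ b ⋆ b ⋆ c ⋆ c ⋆ g(b, b, c), b ⋆ b ⋆ c ⋆ f(b, c, c) ⋆ g(b, c, c), b ⋆ b ⋆ b ⋆ c ⋆ c ⋆ c ⋆ f(b, b, c)), b ⋆ b ⋆ c ⋆ c ⋆ f(c, b, b) ⋆ f(c, b, c) ⋆ h(f(b, b, c)), g(g(h(c), g(c, c, c), f(b, b, c)), g(b ⋆ c ⋆ c, b ⋆ c ⋆ c ⋆ c, g(c, c, c)), b)), c, c)), c, c)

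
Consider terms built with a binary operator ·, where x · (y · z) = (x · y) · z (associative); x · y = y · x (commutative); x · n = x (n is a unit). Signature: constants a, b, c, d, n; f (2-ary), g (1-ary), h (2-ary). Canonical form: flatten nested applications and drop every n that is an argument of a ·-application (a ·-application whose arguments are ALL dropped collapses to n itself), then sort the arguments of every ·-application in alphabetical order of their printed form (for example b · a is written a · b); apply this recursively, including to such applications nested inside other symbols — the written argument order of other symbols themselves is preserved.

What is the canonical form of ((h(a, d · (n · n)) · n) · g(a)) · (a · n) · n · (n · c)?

Merge nested applications:  h(a, d · (n · n)) · n · g(a) · a · n · n · n · c
Inside:  h(a, d · (n · n))  →  h(a, d)
Drop the unit:  drop n (×4)
Sort arguments:  a · c · g(a) · h(a, d)

Answer: a · c · g(a) · h(a, d)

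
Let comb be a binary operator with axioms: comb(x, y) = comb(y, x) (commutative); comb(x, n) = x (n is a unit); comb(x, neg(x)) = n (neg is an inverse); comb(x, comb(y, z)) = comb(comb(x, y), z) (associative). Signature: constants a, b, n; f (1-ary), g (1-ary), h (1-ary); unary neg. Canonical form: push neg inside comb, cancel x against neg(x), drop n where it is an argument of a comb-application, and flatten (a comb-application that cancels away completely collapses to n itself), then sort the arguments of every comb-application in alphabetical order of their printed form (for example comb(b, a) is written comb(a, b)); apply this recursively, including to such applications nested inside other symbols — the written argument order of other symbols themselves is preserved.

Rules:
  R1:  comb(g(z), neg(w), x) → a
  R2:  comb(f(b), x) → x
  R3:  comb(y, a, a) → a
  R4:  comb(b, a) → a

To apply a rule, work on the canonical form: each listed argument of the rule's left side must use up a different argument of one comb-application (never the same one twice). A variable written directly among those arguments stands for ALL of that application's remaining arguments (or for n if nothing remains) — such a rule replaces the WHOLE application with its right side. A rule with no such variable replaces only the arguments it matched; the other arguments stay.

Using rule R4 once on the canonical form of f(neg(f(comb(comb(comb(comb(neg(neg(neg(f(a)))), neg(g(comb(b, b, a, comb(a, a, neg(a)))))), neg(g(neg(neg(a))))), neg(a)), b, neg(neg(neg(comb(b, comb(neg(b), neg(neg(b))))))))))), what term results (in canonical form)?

Answer: f(neg(f(comb(neg(a), neg(f(a)), neg(g(a)), neg(g(comb(a, a, b)))))))

Derivation:
Canonical form:  f(neg(f(comb(neg(a), neg(f(a)), neg(g(a)), neg(g(comb(a, a, b, b)))))))
R4 matches:  uses a, b
Giving:  f(neg(f(comb(neg(a), neg(f(a)), neg(g(a)), neg(g(comb(a, a, b)))))))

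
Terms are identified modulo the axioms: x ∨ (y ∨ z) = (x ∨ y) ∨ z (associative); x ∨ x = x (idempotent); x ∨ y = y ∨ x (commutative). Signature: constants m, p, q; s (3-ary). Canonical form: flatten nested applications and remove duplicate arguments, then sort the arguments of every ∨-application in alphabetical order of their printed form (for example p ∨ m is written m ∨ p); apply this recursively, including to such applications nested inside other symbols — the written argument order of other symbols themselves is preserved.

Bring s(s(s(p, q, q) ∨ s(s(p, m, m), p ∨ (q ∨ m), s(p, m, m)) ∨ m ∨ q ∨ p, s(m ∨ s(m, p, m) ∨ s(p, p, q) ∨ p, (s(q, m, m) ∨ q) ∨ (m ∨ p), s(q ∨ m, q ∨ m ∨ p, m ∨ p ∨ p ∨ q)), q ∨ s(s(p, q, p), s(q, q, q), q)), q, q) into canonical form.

Answer: s(s(m ∨ p ∨ q ∨ s(p, q, q) ∨ s(s(p, m, m), m ∨ p ∨ q, s(p, m, m)), s(m ∨ p ∨ s(m, p, m) ∨ s(p, p, q), m ∨ p ∨ q ∨ s(q, m, m), s(m ∨ q, m ∨ p ∨ q, m ∨ p ∨ q)), q ∨ s(s(p, q, p), s(q, q, q), q)), q, q)

Derivation:
Work inside:  s(p, q, q) ∨ s(s(p, m, m), p ∨ (q ∨ m), s(p, m, m)) ∨ m ∨ q ∨ p
Simplify inside:  s(s(p, m, m), p ∨ (q ∨ m), s(p, m, m))  →  s(s(p, m, m), m ∨ p ∨ q, s(p, m, m))
Sort arguments:  m ∨ p ∨ q ∨ s(p, q, q) ∨ s(s(p, m, m), m ∨ p ∨ q, s(p, m, m))
Rebuild:  s(s(m ∨ p ∨ q ∨ s(p, q, q) ∨ s(s(p, m, m), m ∨ p ∨ q, s(p, m, m)), s(m ∨ p ∨ s(m, p, m) ∨ s(p, p, q), m ∨ p ∨ q ∨ s(q, m, m), s(m ∨ q, m ∨ p ∨ q, m ∨ p ∨ q)), q ∨ s(s(p, q, p), s(q, q, q), q)), q, q)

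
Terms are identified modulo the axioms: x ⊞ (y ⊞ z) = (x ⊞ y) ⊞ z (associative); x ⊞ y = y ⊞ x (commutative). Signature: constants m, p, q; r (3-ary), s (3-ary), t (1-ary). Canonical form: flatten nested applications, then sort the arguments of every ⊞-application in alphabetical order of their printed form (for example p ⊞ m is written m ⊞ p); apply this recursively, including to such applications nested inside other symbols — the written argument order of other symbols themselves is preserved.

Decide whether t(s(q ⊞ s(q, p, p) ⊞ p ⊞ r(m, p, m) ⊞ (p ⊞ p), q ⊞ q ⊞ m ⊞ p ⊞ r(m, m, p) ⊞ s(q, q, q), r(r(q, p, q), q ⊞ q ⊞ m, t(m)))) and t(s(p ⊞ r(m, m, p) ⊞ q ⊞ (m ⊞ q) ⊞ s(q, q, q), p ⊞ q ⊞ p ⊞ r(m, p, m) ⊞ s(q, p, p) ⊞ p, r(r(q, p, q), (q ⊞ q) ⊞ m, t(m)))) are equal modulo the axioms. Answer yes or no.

Answer: no — t(s(p ⊞ p ⊞ p ⊞ q ⊞ r(m, p, m) ⊞ s(q, p, p), m ⊞ p ⊞ q ⊞ q ⊞ r(m, m, p) ⊞ s(q, q, q), r(r(q, p, q), m ⊞ q ⊞ q, t(m)))) vs t(s(m ⊞ p ⊞ q ⊞ q ⊞ r(m, m, p) ⊞ s(q, q, q), p ⊞ p ⊞ p ⊞ q ⊞ r(m, p, m) ⊞ s(q, p, p), r(r(q, p, q), m ⊞ q ⊞ q, t(m))))

Derivation:
Left:  t(s(q ⊞ s(q, p, p) ⊞ p ⊞ r(m, p, m) ⊞ (p ⊞ p), q ⊞ q ⊞ m ⊞ p ⊞ r(m, m, p) ⊞ s(q, q, q), r(r(q, p, q), q ⊞ q ⊞ m, t(m))))
  Work inside:  q ⊞ s(q, p, p) ⊞ p ⊞ r(m, p, m) ⊞ (p ⊞ p)
  Merge nested applications:  q ⊞ s(q, p, p) ⊞ p ⊞ r(m, p, m) ⊞ p ⊞ p
  Sort arguments:  p ⊞ p ⊞ p ⊞ q ⊞ r(m, p, m) ⊞ s(q, p, p)
  Put back:  t(s(p ⊞ p ⊞ p ⊞ q ⊞ r(m, p, m) ⊞ s(q, p, p), m ⊞ p ⊞ q ⊞ q ⊞ r(m, m, p) ⊞ s(q, q, q), r(r(q, p, q), m ⊞ q ⊞ q, t(m))))
Right:  t(s(p ⊞ r(m, m, p) ⊞ q ⊞ (m ⊞ q) ⊞ s(q, q, q), p ⊞ q ⊞ p ⊞ r(m, p, m) ⊞ s(q, p, p) ⊞ p, r(r(q, p, q), (q ⊞ q) ⊞ m, t(m))))
  Focus inside:  p ⊞ r(m, m, p) ⊞ q ⊞ (m ⊞ q) ⊞ s(q, q, q)
  Un-nest:  p ⊞ r(m, m, p) ⊞ q ⊞ m ⊞ q ⊞ s(q, q, q)
  Sort:  m ⊞ p ⊞ q ⊞ q ⊞ r(m, m, p) ⊞ s(q, q, q)
  Rebuild:  t(s(m ⊞ p ⊞ q ⊞ q ⊞ r(m, m, p) ⊞ s(q, q, q), p ⊞ p ⊞ p ⊞ q ⊞ r(m, p, m) ⊞ s(q, p, p), r(r(q, p, q), m ⊞ q ⊞ q, t(m))))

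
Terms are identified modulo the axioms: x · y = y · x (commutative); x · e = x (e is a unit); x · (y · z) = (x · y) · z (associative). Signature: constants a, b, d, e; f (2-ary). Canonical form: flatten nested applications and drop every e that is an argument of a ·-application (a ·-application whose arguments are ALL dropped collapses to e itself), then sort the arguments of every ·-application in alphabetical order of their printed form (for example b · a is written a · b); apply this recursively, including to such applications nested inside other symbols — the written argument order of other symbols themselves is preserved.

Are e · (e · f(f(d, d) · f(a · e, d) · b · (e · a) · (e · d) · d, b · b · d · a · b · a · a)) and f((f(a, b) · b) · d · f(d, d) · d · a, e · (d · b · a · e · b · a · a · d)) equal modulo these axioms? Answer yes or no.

Left:  e · (e · f(f(d, d) · f(a · e, d) · b · (e · a) · (e · d) · d, b · b · d · a · b · a · a))
  Flatten:  e · e · f(f(d, d) · f(a · e, d) · b · (e · a) · (e · d) · d, b · b · d · a · b · a · a)
  Inside:  f(f(d, d) · f(a · e, d) · b · (e · a) · (e · d) · d, b · b · d · a · b · a · a)  →  f(a · b · d · d · f(a, d) · f(d, d), a · a · a · b · b · b · d)
  Units out:  drop e (×2)
  Sort:  f(a · b · d · d · f(a, d) · f(d, d), a · a · a · b · b · b · d)
Right:  f((f(a, b) · b) · d · f(d, d) · d · a, e · (d · b · a · e · b · a · a · d))
  Focus inside:  (f(a, b) · b) · d · f(d, d) · d · a
  Flatten:  f(a, b) · b · d · f(d, d) · d · a
  Order the arguments:  a · b · d · d · f(a, b) · f(d, d)
  Put back:  f(a · b · d · d · f(a, b) · f(d, d), a · a · a · b · b · d · d)

Answer: no — f(a · b · d · d · f(a, d) · f(d, d), a · a · a · b · b · b · d) vs f(a · b · d · d · f(a, b) · f(d, d), a · a · a · b · b · d · d)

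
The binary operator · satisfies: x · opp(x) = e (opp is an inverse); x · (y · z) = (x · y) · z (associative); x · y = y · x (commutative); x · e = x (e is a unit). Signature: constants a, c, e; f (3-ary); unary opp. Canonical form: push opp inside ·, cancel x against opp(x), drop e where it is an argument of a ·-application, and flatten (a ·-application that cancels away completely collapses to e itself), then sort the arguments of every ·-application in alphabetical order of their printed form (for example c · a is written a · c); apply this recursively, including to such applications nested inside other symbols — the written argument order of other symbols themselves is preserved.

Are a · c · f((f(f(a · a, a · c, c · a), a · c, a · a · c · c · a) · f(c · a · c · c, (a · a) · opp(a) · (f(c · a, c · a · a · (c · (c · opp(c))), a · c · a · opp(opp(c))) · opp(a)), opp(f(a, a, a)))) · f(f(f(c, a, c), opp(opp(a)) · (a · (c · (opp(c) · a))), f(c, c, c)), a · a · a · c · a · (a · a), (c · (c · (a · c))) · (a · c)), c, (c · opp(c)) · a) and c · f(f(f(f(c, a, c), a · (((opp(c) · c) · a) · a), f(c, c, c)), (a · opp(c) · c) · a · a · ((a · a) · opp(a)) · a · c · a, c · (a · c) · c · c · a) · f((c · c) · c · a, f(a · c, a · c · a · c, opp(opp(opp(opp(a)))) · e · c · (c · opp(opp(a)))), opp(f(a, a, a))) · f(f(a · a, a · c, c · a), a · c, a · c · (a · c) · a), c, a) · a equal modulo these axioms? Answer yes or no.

Left:  a · c · f((f(f(a · a, a · c, c · a), a · c, a · a · c · c · a) · f(c · a · c · c, (a · a) · opp(a) · (f(c · a, c · a · a · (c · (c · opp(c))), a · c · a · opp(opp(c))) · opp(a)), opp(f(a, a, a)))) · f(f(f(c, a, c), opp(opp(a)) · (a · (c · (opp(c) · a))), f(c, c, c)), a · a · a · c · a · (a · a), (c · (c · (a · c))) · (a · c)), c, (c · opp(c)) · a)
  Push opp inside:  distribute opp over · and collapse double opp
  Combine occurrences:  a · c · f(f(a · c · c · c, f(a · c, a · a · c · c, a · a · c · c), opp(f(a, a, a))) · f(f(a · a, a · c, a · c), a · c, a · a · a · c · c) · f(f(f(c, a, c), a · a · a, f(c, c, c)), a · a · a · a · a · a · c, a · a · c · c · c · c), c, a)
Right:  c · f(f(f(f(c, a, c), a · (((opp(c) · c) · a) · a), f(c, c, c)), (a · opp(c) · c) · a · a · ((a · a) · opp(a)) · a · c · a, c · (a · c) · c · c · a) · f((c · c) · c · a, f(a · c, a · c · a · c, opp(opp(opp(opp(a)))) · e · c · (c · opp(opp(a)))), opp(f(a, a, a))) · f(f(a · a, a · c, c · a), a · c, a · c · (a · c) · a), c, a) · a
  Push opp inside:  distribute opp over · and collapse double opp
  Collect:  c · f(f(a · c · c · c, f(a · c, a · a · c · c, a · a · c · c), opp(f(a, a, a))) · f(f(a · a, a · c, a · c), a · c, a · a · a · c · c) · f(f(f(c, a, c), a · a · a, f(c, c, c)), a · a · a · a · a · a · c, a · a · c · c · c · c), c, a) · a
  Order the arguments:  a · c · f(f(a · c · c · c, f(a · c, a · a · c · c, a · a · c · c), opp(f(a, a, a))) · f(f(a · a, a · c, a · c), a · c, a · a · a · c · c) · f(f(f(c, a, c), a · a · a, f(c, c, c)), a · a · a · a · a · a · c, a · a · c · c · c · c), c, a)

Answer: yes — both canonical forms are a · c · f(f(a · c · c · c, f(a · c, a · a · c · c, a · a · c · c), opp(f(a, a, a))) · f(f(a · a, a · c, a · c), a · c, a · a · a · c · c) · f(f(f(c, a, c), a · a · a, f(c, c, c)), a · a · a · a · a · a · c, a · a · c · c · c · c), c, a)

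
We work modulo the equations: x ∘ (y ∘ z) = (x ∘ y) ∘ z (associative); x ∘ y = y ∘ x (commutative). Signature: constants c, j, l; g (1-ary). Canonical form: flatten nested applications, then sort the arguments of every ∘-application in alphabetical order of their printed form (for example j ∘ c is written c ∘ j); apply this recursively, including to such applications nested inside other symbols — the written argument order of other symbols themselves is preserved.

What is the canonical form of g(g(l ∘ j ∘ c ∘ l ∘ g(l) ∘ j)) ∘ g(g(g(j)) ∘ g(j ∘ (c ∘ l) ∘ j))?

Answer: g(g(c ∘ g(l) ∘ j ∘ j ∘ l ∘ l)) ∘ g(g(c ∘ j ∘ j ∘ l) ∘ g(g(j)))

Derivation:
Simplify inside:  g(g(l ∘ j ∘ c ∘ l ∘ g(l) ∘ j))  →  g(g(c ∘ g(l) ∘ j ∘ j ∘ l ∘ l))
Inside:  g(g(g(j)) ∘ g(j ∘ (c ∘ l) ∘ j))  →  g(g(c ∘ j ∘ j ∘ l) ∘ g(g(j)))
Sort:  g(g(c ∘ g(l) ∘ j ∘ j ∘ l ∘ l)) ∘ g(g(c ∘ j ∘ j ∘ l) ∘ g(g(j)))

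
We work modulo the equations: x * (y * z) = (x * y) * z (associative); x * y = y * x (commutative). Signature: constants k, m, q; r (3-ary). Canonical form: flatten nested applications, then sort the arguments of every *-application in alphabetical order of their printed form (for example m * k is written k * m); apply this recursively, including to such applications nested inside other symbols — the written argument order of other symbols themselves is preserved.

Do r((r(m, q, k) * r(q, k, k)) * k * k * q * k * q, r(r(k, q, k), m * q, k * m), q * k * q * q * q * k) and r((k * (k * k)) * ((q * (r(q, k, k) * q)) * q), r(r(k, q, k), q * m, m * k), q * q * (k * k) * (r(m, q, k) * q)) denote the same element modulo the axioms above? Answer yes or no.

Answer: no — r(k * k * k * q * q * r(m, q, k) * r(q, k, k), r(r(k, q, k), m * q, k * m), k * k * q * q * q * q) vs r(k * k * k * q * q * q * r(q, k, k), r(r(k, q, k), m * q, k * m), k * k * q * q * q * r(m, q, k))

Derivation:
Left:  r((r(m, q, k) * r(q, k, k)) * k * k * q * k * q, r(r(k, q, k), m * q, k * m), q * k * q * q * q * k)
  Descend into:  (r(m, q, k) * r(q, k, k)) * k * k * q * k * q
  Un-nest:  r(m, q, k) * r(q, k, k) * k * k * q * k * q
  Order the arguments:  k * k * k * q * q * r(m, q, k) * r(q, k, k)
  Put back:  r(k * k * k * q * q * r(m, q, k) * r(q, k, k), r(r(k, q, k), m * q, k * m), k * k * q * q * q * q)
Right:  r((k * (k * k)) * ((q * (r(q, k, k) * q)) * q), r(r(k, q, k), q * m, m * k), q * q * (k * k) * (r(m, q, k) * q))
  Focus inside:  (k * (k * k)) * ((q * (r(q, k, k) * q)) * q)
  Merge nested applications:  k * k * k * q * r(q, k, k) * q * q
  Sort arguments:  k * k * k * q * q * q * r(q, k, k)
  Put back:  r(k * k * k * q * q * q * r(q, k, k), r(r(k, q, k), m * q, k * m), k * k * q * q * q * r(m, q, k))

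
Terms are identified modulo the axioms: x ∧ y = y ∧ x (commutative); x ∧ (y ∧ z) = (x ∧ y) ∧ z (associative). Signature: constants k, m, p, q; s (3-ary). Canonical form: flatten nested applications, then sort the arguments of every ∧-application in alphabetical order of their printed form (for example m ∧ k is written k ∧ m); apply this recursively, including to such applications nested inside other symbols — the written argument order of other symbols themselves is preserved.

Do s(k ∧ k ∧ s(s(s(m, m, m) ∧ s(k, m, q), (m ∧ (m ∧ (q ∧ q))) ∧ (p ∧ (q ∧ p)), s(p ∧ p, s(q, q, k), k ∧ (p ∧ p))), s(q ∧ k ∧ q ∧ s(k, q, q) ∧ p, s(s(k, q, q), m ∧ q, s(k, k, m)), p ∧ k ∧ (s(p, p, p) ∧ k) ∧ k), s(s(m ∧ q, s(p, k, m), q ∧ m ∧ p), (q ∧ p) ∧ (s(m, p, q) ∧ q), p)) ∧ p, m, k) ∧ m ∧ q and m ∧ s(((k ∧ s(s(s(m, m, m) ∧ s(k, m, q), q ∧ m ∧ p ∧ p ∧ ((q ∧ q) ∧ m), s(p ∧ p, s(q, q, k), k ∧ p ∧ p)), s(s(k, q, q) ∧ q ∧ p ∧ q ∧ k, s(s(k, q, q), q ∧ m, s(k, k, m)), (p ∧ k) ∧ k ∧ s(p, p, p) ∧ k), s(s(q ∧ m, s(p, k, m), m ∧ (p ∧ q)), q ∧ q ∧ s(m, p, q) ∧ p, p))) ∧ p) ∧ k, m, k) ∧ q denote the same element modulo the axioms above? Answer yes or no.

Answer: yes — both canonical forms are m ∧ q ∧ s(k ∧ k ∧ p ∧ s(s(s(k, m, q) ∧ s(m, m, m), m ∧ m ∧ p ∧ p ∧ q ∧ q ∧ q, s(p ∧ p, s(q, q, k), k ∧ p ∧ p)), s(k ∧ p ∧ q ∧ q ∧ s(k, q, q), s(s(k, q, q), m ∧ q, s(k, k, m)), k ∧ k ∧ k ∧ p ∧ s(p, p, p)), s(s(m ∧ q, s(p, k, m), m ∧ p ∧ q), p ∧ q ∧ q ∧ s(m, p, q), p)), m, k)

Derivation:
Left:  s(k ∧ k ∧ s(s(s(m, m, m) ∧ s(k, m, q), (m ∧ (m ∧ (q ∧ q))) ∧ (p ∧ (q ∧ p)), s(p ∧ p, s(q, q, k), k ∧ (p ∧ p))), s(q ∧ k ∧ q ∧ s(k, q, q) ∧ p, s(s(k, q, q), m ∧ q, s(k, k, m)), p ∧ k ∧ (s(p, p, p) ∧ k) ∧ k), s(s(m ∧ q, s(p, k, m), q ∧ m ∧ p), (q ∧ p) ∧ (s(m, p, q) ∧ q), p)) ∧ p, m, k) ∧ m ∧ q
  Inside:  s(k ∧ k ∧ s(s(s(m, m, m) ∧ s(k, m, q), (m ∧ (m ∧ (q ∧ q))) ∧ (p ∧ (q ∧ p)), s(p ∧ p, s(q, q, k), k ∧ (p ∧ p))), s(q ∧ k ∧ q ∧ s(k, q, q) ∧ p, s(s(k, q, q), m ∧ q, s(k, k, m)), p ∧ k ∧ (s(p, p, p) ∧ k) ∧ k), s(s(m ∧ q, s(p, k, m), q ∧ m ∧ p), (q ∧ p) ∧ (s(m, p, q) ∧ q), p)) ∧ p, m, k)  →  s(k ∧ k ∧ p ∧ s(s(s(k, m, q) ∧ s(m, m, m), m ∧ m ∧ p ∧ p ∧ q ∧ q ∧ q, s(p ∧ p, s(q, q, k), k ∧ p ∧ p)), s(k ∧ p ∧ q ∧ q ∧ s(k, q, q), s(s(k, q, q), m ∧ q, s(k, k, m)), k ∧ k ∧ k ∧ p ∧ s(p, p, p)), s(s(m ∧ q, s(p, k, m), m ∧ p ∧ q), p ∧ q ∧ q ∧ s(m, p, q), p)), m, k)
  Sort:  m ∧ q ∧ s(k ∧ k ∧ p ∧ s(s(s(k, m, q) ∧ s(m, m, m), m ∧ m ∧ p ∧ p ∧ q ∧ q ∧ q, s(p ∧ p, s(q, q, k), k ∧ p ∧ p)), s(k ∧ p ∧ q ∧ q ∧ s(k, q, q), s(s(k, q, q), m ∧ q, s(k, k, m)), k ∧ k ∧ k ∧ p ∧ s(p, p, p)), s(s(m ∧ q, s(p, k, m), m ∧ p ∧ q), p ∧ q ∧ q ∧ s(m, p, q), p)), m, k)
Right:  m ∧ s(((k ∧ s(s(s(m, m, m) ∧ s(k, m, q), q ∧ m ∧ p ∧ p ∧ ((q ∧ q) ∧ m), s(p ∧ p, s(q, q, k), k ∧ p ∧ p)), s(s(k, q, q) ∧ q ∧ p ∧ q ∧ k, s(s(k, q, q), q ∧ m, s(k, k, m)), (p ∧ k) ∧ k ∧ s(p, p, p) ∧ k), s(s(q ∧ m, s(p, k, m), m ∧ (p ∧ q)), q ∧ q ∧ s(m, p, q) ∧ p, p))) ∧ p) ∧ k, m, k) ∧ q
  Canonicalize subterm:  s(((k ∧ s(s(s(m, m, m) ∧ s(k, m, q), q ∧ m ∧ p ∧ p ∧ ((q ∧ q) ∧ m), s(p ∧ p, s(q, q, k), k ∧ p ∧ p)), s(s(k, q, q) ∧ q ∧ p ∧ q ∧ k, s(s(k, q, q), q ∧ m, s(k, k, m)), (p ∧ k) ∧ k ∧ s(p, p, p) ∧ k), s(s(q ∧ m, s(p, k, m), m ∧ (p ∧ q)), q ∧ q ∧ s(m, p, q) ∧ p, p))) ∧ p) ∧ k, m, k)  →  s(k ∧ k ∧ p ∧ s(s(s(k, m, q) ∧ s(m, m, m), m ∧ m ∧ p ∧ p ∧ q ∧ q ∧ q, s(p ∧ p, s(q, q, k), k ∧ p ∧ p)), s(k ∧ p ∧ q ∧ q ∧ s(k, q, q), s(s(k, q, q), m ∧ q, s(k, k, m)), k ∧ k ∧ k ∧ p ∧ s(p, p, p)), s(s(m ∧ q, s(p, k, m), m ∧ p ∧ q), p ∧ q ∧ q ∧ s(m, p, q), p)), m, k)
  Order the arguments:  m ∧ q ∧ s(k ∧ k ∧ p ∧ s(s(s(k, m, q) ∧ s(m, m, m), m ∧ m ∧ p ∧ p ∧ q ∧ q ∧ q, s(p ∧ p, s(q, q, k), k ∧ p ∧ p)), s(k ∧ p ∧ q ∧ q ∧ s(k, q, q), s(s(k, q, q), m ∧ q, s(k, k, m)), k ∧ k ∧ k ∧ p ∧ s(p, p, p)), s(s(m ∧ q, s(p, k, m), m ∧ p ∧ q), p ∧ q ∧ q ∧ s(m, p, q), p)), m, k)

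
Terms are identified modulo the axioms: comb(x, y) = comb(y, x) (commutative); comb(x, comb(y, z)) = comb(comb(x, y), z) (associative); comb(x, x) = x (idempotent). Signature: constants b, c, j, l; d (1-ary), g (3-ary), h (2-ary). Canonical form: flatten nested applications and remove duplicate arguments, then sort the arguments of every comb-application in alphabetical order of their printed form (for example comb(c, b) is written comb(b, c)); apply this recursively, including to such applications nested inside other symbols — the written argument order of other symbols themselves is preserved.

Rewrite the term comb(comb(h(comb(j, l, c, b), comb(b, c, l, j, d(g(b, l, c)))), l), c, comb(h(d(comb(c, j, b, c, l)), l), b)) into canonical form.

Answer: comb(b, c, h(comb(b, c, j, l), comb(b, c, d(g(b, l, c)), j, l)), h(d(comb(b, c, j, l)), l), l)

Derivation:
Flatten:  comb(h(comb(j, l, c, b), comb(b, c, l, j, d(g(b, l, c)))), l, c, h(d(comb(c, j, b, c, l)), l), b)
Canonicalize subterm:  h(comb(j, l, c, b), comb(b, c, l, j, d(g(b, l, c))))  →  h(comb(b, c, j, l), comb(b, c, d(g(b, l, c)), j, l))
Inside:  h(d(comb(c, j, b, c, l)), l)  →  h(d(comb(b, c, j, l)), l)
Sort:  comb(b, c, h(comb(b, c, j, l), comb(b, c, d(g(b, l, c)), j, l)), h(d(comb(b, c, j, l)), l), l)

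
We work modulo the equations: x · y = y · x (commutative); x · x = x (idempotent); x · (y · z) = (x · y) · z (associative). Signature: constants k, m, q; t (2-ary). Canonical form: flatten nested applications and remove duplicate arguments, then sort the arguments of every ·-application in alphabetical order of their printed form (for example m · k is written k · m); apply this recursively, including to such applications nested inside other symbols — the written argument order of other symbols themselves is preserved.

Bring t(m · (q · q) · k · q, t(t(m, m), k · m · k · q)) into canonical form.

Answer: t(k · m · q, t(t(m, m), k · m · q))

Derivation:
Descend into:  m · (q · q) · k · q
Un-nest:  m · q · q · k · q
Idempotence:  drop duplicate q, q
Sort arguments:  k · m · q
Reassemble:  t(k · m · q, t(t(m, m), k · m · q))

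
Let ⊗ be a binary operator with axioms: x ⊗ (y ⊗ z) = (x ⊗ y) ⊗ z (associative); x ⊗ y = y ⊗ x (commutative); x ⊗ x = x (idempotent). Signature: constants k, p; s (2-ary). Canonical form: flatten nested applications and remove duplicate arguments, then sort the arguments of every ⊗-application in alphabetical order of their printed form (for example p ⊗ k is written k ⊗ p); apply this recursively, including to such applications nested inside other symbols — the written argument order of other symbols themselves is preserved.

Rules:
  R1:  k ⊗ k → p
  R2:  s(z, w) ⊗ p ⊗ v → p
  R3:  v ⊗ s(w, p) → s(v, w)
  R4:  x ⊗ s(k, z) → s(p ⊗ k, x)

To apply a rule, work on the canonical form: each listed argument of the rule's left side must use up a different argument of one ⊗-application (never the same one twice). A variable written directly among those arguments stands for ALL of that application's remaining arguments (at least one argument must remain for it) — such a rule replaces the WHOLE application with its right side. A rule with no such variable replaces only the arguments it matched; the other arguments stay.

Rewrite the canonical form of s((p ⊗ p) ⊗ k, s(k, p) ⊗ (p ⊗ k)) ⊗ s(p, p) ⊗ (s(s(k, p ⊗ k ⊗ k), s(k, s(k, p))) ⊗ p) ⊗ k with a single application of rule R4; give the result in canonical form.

Canonical form:  k ⊗ p ⊗ s(k ⊗ p, k ⊗ p ⊗ s(k, p)) ⊗ s(p, p) ⊗ s(s(k, k ⊗ p), s(k, s(k, p)))
R4 matches:  uses s(k, p);  x := k ⊗ p, z := p
The variable takes the whole remainder — replace the entire application.
Giving:  k ⊗ p ⊗ s(k ⊗ p, s(k ⊗ p, k ⊗ p)) ⊗ s(p, p) ⊗ s(s(k, k ⊗ p), s(k, s(k, p)))

Answer: k ⊗ p ⊗ s(k ⊗ p, s(k ⊗ p, k ⊗ p)) ⊗ s(p, p) ⊗ s(s(k, k ⊗ p), s(k, s(k, p)))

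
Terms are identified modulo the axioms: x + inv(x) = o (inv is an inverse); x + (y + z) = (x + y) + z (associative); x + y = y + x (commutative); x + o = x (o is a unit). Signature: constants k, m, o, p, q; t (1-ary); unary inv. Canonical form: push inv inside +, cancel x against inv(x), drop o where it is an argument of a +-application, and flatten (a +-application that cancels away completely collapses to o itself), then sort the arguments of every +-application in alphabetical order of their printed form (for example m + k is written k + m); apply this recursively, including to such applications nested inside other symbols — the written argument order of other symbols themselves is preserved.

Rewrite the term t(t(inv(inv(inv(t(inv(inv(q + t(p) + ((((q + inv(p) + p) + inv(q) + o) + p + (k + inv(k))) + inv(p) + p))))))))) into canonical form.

Descend into:  q + t(p) + ((((q + inv(p) + p) + inv(q) + o) + p + (k + inv(k))) + inv(p) + p)
Cancel:  k cancels
Collect:  q + t(p) + p
Sort:  p + q + t(p)
Rebuild:  t(t(inv(t(p + q + t(p)))))

Answer: t(t(inv(t(p + q + t(p)))))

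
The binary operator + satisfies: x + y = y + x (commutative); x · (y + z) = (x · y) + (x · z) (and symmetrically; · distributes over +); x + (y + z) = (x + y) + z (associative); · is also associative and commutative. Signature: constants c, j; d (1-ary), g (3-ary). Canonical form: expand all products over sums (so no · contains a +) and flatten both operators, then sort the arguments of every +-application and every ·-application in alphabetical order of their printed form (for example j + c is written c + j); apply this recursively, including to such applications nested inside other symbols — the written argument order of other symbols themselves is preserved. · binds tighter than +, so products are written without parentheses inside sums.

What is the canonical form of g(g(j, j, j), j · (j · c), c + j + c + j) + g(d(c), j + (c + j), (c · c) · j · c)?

Answer: g(d(c), c + j + j, c · c · c · j) + g(g(j, j, j), c · j · j, c + c + j + j)

Derivation:
Merge nested applications:  g(g(j, j, j), c · j · j, c + c + j + j) + g(d(c), c + j + j, c · c · c · j)
Sort:  g(d(c), c + j + j, c · c · c · j) + g(g(j, j, j), c · j · j, c + c + j + j)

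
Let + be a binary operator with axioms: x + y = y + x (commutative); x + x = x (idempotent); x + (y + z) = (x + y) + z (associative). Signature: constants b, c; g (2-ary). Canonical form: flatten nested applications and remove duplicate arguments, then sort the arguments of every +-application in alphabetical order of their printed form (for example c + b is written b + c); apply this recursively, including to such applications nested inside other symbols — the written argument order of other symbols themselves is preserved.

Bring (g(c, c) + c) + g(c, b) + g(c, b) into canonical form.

Flatten:  g(c, c) + c + g(c, b) + g(c, b)
Deduplicate:  drop duplicate g(c, b)
Order the arguments:  c + g(c, b) + g(c, c)

Answer: c + g(c, b) + g(c, c)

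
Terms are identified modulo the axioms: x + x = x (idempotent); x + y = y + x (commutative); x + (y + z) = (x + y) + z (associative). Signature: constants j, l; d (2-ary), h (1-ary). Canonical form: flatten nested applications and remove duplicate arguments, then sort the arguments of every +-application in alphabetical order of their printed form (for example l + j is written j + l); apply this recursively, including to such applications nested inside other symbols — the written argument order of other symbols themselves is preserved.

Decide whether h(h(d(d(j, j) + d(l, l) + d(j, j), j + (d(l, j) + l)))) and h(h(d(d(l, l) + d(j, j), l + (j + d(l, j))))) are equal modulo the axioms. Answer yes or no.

Answer: yes — both canonical forms are h(h(d(d(j, j) + d(l, l), d(l, j) + j + l)))

Derivation:
Left:  h(h(d(d(j, j) + d(l, l) + d(j, j), j + (d(l, j) + l))))
  Work inside:  d(j, j) + d(l, l) + d(j, j)
  Drop duplicates:  drop duplicate d(j, j)
  Order the arguments:  d(j, j) + d(l, l)
  Rebuild:  h(h(d(d(j, j) + d(l, l), d(l, j) + j + l)))
Right:  h(h(d(d(l, l) + d(j, j), l + (j + d(l, j)))))
  Focus inside:  l + (j + d(l, j))
  Flatten:  l + j + d(l, j)
  Order the arguments:  d(l, j) + j + l
  Rebuild:  h(h(d(d(j, j) + d(l, l), d(l, j) + j + l)))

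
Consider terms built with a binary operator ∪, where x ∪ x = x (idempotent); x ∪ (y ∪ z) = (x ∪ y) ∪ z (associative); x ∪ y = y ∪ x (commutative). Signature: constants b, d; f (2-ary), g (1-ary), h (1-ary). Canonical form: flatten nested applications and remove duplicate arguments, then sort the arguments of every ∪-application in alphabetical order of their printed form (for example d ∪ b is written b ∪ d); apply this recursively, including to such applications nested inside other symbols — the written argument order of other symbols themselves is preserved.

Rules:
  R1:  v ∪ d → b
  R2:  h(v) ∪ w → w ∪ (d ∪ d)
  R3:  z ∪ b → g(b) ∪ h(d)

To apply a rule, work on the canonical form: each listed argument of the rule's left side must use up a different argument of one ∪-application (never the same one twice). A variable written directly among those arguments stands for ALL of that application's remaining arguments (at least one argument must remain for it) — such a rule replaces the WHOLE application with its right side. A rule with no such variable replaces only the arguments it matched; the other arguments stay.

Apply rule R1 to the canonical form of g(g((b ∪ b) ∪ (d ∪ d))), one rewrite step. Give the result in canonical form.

Answer: g(g(b))

Derivation:
Canonical form:  g(g(b ∪ d))
Match R1:  consume d;  v := b
The variable takes the whole remainder — replace the entire application.
New term:  g(g(b))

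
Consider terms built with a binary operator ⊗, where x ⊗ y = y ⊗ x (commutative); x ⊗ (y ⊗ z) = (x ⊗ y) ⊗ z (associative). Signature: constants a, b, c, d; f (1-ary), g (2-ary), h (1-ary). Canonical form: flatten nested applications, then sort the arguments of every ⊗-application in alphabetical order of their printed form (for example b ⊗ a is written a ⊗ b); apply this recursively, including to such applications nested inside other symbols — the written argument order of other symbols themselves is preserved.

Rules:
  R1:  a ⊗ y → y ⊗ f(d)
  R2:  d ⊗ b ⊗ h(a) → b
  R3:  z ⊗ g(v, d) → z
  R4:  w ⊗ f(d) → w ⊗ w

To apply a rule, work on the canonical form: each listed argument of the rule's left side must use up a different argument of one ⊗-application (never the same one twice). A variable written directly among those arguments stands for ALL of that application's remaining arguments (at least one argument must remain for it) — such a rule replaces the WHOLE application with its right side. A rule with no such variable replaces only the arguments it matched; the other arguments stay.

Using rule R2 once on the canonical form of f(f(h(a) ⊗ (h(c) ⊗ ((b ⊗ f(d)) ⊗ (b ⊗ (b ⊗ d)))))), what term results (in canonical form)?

Answer: f(f(b ⊗ b ⊗ b ⊗ f(d) ⊗ h(c)))

Derivation:
Canonical form:  f(f(b ⊗ b ⊗ b ⊗ d ⊗ f(d) ⊗ h(a) ⊗ h(c)))
Match R2:  consume b, d, h(a)
New term:  f(f(b ⊗ b ⊗ b ⊗ f(d) ⊗ h(c)))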